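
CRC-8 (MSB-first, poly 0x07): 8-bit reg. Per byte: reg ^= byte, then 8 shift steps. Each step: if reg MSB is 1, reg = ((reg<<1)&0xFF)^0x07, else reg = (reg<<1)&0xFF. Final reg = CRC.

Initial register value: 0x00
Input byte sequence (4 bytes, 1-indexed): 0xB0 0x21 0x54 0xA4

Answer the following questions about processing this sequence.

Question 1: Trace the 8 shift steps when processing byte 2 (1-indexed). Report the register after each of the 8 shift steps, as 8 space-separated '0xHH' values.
Answer: 0x70 0xE0 0xC7 0x89 0x15 0x2A 0x54 0xA8

Derivation:
After byte 1 (0xB0): reg=0x19
Register before byte 2: 0x19
After XOR with byte 0x21: 0x38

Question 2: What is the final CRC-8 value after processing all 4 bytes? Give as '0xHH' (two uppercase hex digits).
Answer: 0x9D

Derivation:
After byte 1 (0xB0): reg=0x19
After byte 2 (0x21): reg=0xA8
After byte 3 (0x54): reg=0xFA
After byte 4 (0xA4): reg=0x9D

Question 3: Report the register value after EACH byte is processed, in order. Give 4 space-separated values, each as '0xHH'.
0x19 0xA8 0xFA 0x9D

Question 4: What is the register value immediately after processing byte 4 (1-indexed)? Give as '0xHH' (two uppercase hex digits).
Answer: 0x9D

Derivation:
After byte 1 (0xB0): reg=0x19
After byte 2 (0x21): reg=0xA8
After byte 3 (0x54): reg=0xFA
After byte 4 (0xA4): reg=0x9D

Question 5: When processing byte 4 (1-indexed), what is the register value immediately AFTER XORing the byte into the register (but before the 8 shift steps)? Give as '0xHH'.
Register before byte 4: 0xFA
Byte 4: 0xA4
0xFA XOR 0xA4 = 0x5E

Answer: 0x5E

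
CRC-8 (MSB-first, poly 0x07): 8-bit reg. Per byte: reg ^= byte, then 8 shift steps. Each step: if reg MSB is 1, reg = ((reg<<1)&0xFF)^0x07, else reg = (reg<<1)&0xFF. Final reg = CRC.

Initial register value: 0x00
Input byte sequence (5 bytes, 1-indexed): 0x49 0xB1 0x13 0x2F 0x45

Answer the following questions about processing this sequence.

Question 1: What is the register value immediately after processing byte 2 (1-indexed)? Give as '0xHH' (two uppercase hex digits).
Answer: 0xF8

Derivation:
After byte 1 (0x49): reg=0xF8
After byte 2 (0xB1): reg=0xF8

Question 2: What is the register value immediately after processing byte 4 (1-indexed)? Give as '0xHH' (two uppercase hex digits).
After byte 1 (0x49): reg=0xF8
After byte 2 (0xB1): reg=0xF8
After byte 3 (0x13): reg=0x9F
After byte 4 (0x2F): reg=0x19

Answer: 0x19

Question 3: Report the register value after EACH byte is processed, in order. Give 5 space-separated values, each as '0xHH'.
0xF8 0xF8 0x9F 0x19 0x93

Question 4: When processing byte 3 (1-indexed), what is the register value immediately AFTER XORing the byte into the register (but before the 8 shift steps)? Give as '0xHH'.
Register before byte 3: 0xF8
Byte 3: 0x13
0xF8 XOR 0x13 = 0xEB

Answer: 0xEB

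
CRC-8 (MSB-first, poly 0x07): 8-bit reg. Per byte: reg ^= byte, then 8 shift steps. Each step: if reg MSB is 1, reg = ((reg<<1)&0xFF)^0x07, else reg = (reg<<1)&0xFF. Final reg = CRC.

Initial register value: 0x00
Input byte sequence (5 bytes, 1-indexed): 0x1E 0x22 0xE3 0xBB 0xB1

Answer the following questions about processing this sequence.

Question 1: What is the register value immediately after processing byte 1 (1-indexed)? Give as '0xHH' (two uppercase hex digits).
Answer: 0x5A

Derivation:
After byte 1 (0x1E): reg=0x5A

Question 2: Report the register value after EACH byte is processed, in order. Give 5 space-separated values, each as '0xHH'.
0x5A 0x6F 0xAD 0x62 0x37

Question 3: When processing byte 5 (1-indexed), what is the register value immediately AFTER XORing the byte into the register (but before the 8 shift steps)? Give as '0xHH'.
Answer: 0xD3

Derivation:
Register before byte 5: 0x62
Byte 5: 0xB1
0x62 XOR 0xB1 = 0xD3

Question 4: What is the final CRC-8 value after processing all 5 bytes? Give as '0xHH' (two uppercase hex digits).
After byte 1 (0x1E): reg=0x5A
After byte 2 (0x22): reg=0x6F
After byte 3 (0xE3): reg=0xAD
After byte 4 (0xBB): reg=0x62
After byte 5 (0xB1): reg=0x37

Answer: 0x37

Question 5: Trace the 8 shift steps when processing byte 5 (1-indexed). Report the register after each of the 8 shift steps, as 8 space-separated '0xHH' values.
Answer: 0xA1 0x45 0x8A 0x13 0x26 0x4C 0x98 0x37

Derivation:
After byte 1 (0x1E): reg=0x5A
After byte 2 (0x22): reg=0x6F
After byte 3 (0xE3): reg=0xAD
After byte 4 (0xBB): reg=0x62
Register before byte 5: 0x62
After XOR with byte 0xB1: 0xD3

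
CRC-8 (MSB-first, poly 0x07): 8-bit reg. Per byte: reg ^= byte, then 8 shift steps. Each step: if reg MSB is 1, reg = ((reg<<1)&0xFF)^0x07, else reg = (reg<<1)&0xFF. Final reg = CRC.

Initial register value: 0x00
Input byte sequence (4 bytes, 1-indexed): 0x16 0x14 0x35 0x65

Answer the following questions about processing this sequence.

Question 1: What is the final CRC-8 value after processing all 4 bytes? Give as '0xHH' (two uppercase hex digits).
After byte 1 (0x16): reg=0x62
After byte 2 (0x14): reg=0x45
After byte 3 (0x35): reg=0x57
After byte 4 (0x65): reg=0x9E

Answer: 0x9E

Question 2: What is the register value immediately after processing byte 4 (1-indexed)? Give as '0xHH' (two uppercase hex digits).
Answer: 0x9E

Derivation:
After byte 1 (0x16): reg=0x62
After byte 2 (0x14): reg=0x45
After byte 3 (0x35): reg=0x57
After byte 4 (0x65): reg=0x9E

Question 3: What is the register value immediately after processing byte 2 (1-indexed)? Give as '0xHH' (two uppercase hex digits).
After byte 1 (0x16): reg=0x62
After byte 2 (0x14): reg=0x45

Answer: 0x45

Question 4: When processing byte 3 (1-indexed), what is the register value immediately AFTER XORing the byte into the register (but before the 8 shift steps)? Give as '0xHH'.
Answer: 0x70

Derivation:
Register before byte 3: 0x45
Byte 3: 0x35
0x45 XOR 0x35 = 0x70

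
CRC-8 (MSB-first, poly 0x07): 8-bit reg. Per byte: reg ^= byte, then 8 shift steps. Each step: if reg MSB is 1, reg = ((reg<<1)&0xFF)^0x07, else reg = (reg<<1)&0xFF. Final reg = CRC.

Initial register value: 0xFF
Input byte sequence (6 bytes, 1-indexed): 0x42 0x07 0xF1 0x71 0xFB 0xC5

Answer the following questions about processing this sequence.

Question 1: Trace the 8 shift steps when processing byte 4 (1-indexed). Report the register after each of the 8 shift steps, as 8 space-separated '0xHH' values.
After byte 1 (0x42): reg=0x3A
After byte 2 (0x07): reg=0xB3
After byte 3 (0xF1): reg=0xC9
Register before byte 4: 0xC9
After XOR with byte 0x71: 0xB8

Answer: 0x77 0xEE 0xDB 0xB1 0x65 0xCA 0x93 0x21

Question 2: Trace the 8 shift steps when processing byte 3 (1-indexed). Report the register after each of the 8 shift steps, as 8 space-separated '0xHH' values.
Answer: 0x84 0x0F 0x1E 0x3C 0x78 0xF0 0xE7 0xC9

Derivation:
After byte 1 (0x42): reg=0x3A
After byte 2 (0x07): reg=0xB3
Register before byte 3: 0xB3
After XOR with byte 0xF1: 0x42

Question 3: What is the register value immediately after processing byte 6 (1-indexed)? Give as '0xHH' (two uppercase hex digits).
Answer: 0x6D

Derivation:
After byte 1 (0x42): reg=0x3A
After byte 2 (0x07): reg=0xB3
After byte 3 (0xF1): reg=0xC9
After byte 4 (0x71): reg=0x21
After byte 5 (0xFB): reg=0x08
After byte 6 (0xC5): reg=0x6D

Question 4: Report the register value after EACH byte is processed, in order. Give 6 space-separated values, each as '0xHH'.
0x3A 0xB3 0xC9 0x21 0x08 0x6D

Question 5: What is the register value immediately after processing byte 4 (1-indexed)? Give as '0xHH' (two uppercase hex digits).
After byte 1 (0x42): reg=0x3A
After byte 2 (0x07): reg=0xB3
After byte 3 (0xF1): reg=0xC9
After byte 4 (0x71): reg=0x21

Answer: 0x21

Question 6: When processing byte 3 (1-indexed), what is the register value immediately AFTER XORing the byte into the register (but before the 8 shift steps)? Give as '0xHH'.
Register before byte 3: 0xB3
Byte 3: 0xF1
0xB3 XOR 0xF1 = 0x42

Answer: 0x42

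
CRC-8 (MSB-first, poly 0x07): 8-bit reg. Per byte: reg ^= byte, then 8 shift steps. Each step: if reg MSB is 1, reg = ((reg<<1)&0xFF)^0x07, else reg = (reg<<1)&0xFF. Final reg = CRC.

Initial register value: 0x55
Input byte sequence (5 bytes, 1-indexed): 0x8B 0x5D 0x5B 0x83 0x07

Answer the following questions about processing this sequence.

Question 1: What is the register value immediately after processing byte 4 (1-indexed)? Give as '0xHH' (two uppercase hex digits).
After byte 1 (0x8B): reg=0x14
After byte 2 (0x5D): reg=0xF8
After byte 3 (0x5B): reg=0x60
After byte 4 (0x83): reg=0xA7

Answer: 0xA7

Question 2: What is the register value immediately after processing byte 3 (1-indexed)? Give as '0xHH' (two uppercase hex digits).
After byte 1 (0x8B): reg=0x14
After byte 2 (0x5D): reg=0xF8
After byte 3 (0x5B): reg=0x60

Answer: 0x60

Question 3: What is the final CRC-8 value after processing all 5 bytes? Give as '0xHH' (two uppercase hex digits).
After byte 1 (0x8B): reg=0x14
After byte 2 (0x5D): reg=0xF8
After byte 3 (0x5B): reg=0x60
After byte 4 (0x83): reg=0xA7
After byte 5 (0x07): reg=0x69

Answer: 0x69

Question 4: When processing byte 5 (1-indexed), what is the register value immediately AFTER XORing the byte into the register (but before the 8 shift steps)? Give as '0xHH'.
Register before byte 5: 0xA7
Byte 5: 0x07
0xA7 XOR 0x07 = 0xA0

Answer: 0xA0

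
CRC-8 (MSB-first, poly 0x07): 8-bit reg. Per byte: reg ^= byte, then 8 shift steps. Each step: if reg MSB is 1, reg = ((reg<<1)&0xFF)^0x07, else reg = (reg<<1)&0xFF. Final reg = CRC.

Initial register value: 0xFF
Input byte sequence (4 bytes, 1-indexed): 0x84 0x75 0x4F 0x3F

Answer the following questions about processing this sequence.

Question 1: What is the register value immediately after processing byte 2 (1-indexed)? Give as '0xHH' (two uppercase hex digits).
Answer: 0x79

Derivation:
After byte 1 (0x84): reg=0x66
After byte 2 (0x75): reg=0x79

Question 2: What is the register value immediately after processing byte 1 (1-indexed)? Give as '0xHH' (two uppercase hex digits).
After byte 1 (0x84): reg=0x66

Answer: 0x66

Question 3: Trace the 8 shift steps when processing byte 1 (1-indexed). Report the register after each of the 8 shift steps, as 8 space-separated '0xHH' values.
Answer: 0xF6 0xEB 0xD1 0xA5 0x4D 0x9A 0x33 0x66

Derivation:
Register before byte 1: 0xFF
After XOR with byte 0x84: 0x7B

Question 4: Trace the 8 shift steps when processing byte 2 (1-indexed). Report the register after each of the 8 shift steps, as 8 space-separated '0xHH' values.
After byte 1 (0x84): reg=0x66
Register before byte 2: 0x66
After XOR with byte 0x75: 0x13

Answer: 0x26 0x4C 0x98 0x37 0x6E 0xDC 0xBF 0x79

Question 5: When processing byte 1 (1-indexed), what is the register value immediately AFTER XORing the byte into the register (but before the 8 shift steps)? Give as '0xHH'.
Answer: 0x7B

Derivation:
Register before byte 1: 0xFF
Byte 1: 0x84
0xFF XOR 0x84 = 0x7B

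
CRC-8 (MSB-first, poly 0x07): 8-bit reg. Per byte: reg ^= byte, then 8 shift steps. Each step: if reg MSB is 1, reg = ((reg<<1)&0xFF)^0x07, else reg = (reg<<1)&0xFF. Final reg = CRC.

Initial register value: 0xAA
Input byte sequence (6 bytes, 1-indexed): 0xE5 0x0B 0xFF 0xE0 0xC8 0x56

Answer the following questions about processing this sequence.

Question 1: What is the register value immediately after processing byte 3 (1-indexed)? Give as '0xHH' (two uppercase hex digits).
Answer: 0xA5

Derivation:
After byte 1 (0xE5): reg=0xEA
After byte 2 (0x0B): reg=0xA9
After byte 3 (0xFF): reg=0xA5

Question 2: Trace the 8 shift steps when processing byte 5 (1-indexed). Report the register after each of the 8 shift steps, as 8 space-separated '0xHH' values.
After byte 1 (0xE5): reg=0xEA
After byte 2 (0x0B): reg=0xA9
After byte 3 (0xFF): reg=0xA5
After byte 4 (0xE0): reg=0xDC
Register before byte 5: 0xDC
After XOR with byte 0xC8: 0x14

Answer: 0x28 0x50 0xA0 0x47 0x8E 0x1B 0x36 0x6C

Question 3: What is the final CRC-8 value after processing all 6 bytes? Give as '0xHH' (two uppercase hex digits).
After byte 1 (0xE5): reg=0xEA
After byte 2 (0x0B): reg=0xA9
After byte 3 (0xFF): reg=0xA5
After byte 4 (0xE0): reg=0xDC
After byte 5 (0xC8): reg=0x6C
After byte 6 (0x56): reg=0xA6

Answer: 0xA6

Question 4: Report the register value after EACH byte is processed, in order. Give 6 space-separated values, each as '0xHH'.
0xEA 0xA9 0xA5 0xDC 0x6C 0xA6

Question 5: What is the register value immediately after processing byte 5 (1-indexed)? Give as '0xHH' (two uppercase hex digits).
Answer: 0x6C

Derivation:
After byte 1 (0xE5): reg=0xEA
After byte 2 (0x0B): reg=0xA9
After byte 3 (0xFF): reg=0xA5
After byte 4 (0xE0): reg=0xDC
After byte 5 (0xC8): reg=0x6C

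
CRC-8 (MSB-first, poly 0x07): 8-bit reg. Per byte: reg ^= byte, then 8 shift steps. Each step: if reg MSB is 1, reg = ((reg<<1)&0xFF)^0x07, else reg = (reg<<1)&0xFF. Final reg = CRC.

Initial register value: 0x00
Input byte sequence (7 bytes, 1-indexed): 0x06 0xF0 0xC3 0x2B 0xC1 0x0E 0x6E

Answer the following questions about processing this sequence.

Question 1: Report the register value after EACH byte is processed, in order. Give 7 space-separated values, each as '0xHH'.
0x12 0xA0 0x2E 0x1B 0x08 0x12 0x73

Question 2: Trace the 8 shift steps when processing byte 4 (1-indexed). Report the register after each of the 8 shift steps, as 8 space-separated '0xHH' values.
Answer: 0x0A 0x14 0x28 0x50 0xA0 0x47 0x8E 0x1B

Derivation:
After byte 1 (0x06): reg=0x12
After byte 2 (0xF0): reg=0xA0
After byte 3 (0xC3): reg=0x2E
Register before byte 4: 0x2E
After XOR with byte 0x2B: 0x05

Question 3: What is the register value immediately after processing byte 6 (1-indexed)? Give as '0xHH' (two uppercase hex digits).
After byte 1 (0x06): reg=0x12
After byte 2 (0xF0): reg=0xA0
After byte 3 (0xC3): reg=0x2E
After byte 4 (0x2B): reg=0x1B
After byte 5 (0xC1): reg=0x08
After byte 6 (0x0E): reg=0x12

Answer: 0x12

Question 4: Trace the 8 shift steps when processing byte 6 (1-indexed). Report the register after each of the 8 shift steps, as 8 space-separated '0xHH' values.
After byte 1 (0x06): reg=0x12
After byte 2 (0xF0): reg=0xA0
After byte 3 (0xC3): reg=0x2E
After byte 4 (0x2B): reg=0x1B
After byte 5 (0xC1): reg=0x08
Register before byte 6: 0x08
After XOR with byte 0x0E: 0x06

Answer: 0x0C 0x18 0x30 0x60 0xC0 0x87 0x09 0x12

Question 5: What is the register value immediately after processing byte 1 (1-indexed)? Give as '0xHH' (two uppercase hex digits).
Answer: 0x12

Derivation:
After byte 1 (0x06): reg=0x12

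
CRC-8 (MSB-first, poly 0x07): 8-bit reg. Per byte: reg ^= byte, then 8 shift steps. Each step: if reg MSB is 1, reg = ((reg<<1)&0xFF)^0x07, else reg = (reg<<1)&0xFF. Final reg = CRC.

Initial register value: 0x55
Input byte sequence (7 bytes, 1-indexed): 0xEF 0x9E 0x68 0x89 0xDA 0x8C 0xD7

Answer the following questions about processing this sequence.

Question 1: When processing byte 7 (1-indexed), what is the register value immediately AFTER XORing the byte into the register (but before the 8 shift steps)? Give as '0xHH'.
Register before byte 7: 0xE2
Byte 7: 0xD7
0xE2 XOR 0xD7 = 0x35

Answer: 0x35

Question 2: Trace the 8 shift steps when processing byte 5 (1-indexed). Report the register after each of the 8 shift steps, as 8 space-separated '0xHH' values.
After byte 1 (0xEF): reg=0x2F
After byte 2 (0x9E): reg=0x1E
After byte 3 (0x68): reg=0x45
After byte 4 (0x89): reg=0x6A
Register before byte 5: 0x6A
After XOR with byte 0xDA: 0xB0

Answer: 0x67 0xCE 0x9B 0x31 0x62 0xC4 0x8F 0x19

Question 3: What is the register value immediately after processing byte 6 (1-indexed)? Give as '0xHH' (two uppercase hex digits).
Answer: 0xE2

Derivation:
After byte 1 (0xEF): reg=0x2F
After byte 2 (0x9E): reg=0x1E
After byte 3 (0x68): reg=0x45
After byte 4 (0x89): reg=0x6A
After byte 5 (0xDA): reg=0x19
After byte 6 (0x8C): reg=0xE2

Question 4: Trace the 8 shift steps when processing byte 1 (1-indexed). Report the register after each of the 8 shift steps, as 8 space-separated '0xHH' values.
Answer: 0x73 0xE6 0xCB 0x91 0x25 0x4A 0x94 0x2F

Derivation:
Register before byte 1: 0x55
After XOR with byte 0xEF: 0xBA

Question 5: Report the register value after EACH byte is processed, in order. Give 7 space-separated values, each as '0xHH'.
0x2F 0x1E 0x45 0x6A 0x19 0xE2 0x8B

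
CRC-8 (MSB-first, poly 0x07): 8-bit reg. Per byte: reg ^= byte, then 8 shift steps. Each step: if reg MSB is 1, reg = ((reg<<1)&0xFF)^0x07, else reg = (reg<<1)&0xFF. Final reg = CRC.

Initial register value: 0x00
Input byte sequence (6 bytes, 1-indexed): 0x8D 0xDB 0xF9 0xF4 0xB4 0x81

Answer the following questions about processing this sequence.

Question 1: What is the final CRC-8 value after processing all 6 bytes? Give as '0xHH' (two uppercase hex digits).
Answer: 0x0B

Derivation:
After byte 1 (0x8D): reg=0xAA
After byte 2 (0xDB): reg=0x50
After byte 3 (0xF9): reg=0x56
After byte 4 (0xF4): reg=0x67
After byte 5 (0xB4): reg=0x37
After byte 6 (0x81): reg=0x0B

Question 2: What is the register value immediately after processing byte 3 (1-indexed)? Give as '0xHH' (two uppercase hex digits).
After byte 1 (0x8D): reg=0xAA
After byte 2 (0xDB): reg=0x50
After byte 3 (0xF9): reg=0x56

Answer: 0x56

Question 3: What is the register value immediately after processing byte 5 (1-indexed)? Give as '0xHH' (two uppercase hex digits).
After byte 1 (0x8D): reg=0xAA
After byte 2 (0xDB): reg=0x50
After byte 3 (0xF9): reg=0x56
After byte 4 (0xF4): reg=0x67
After byte 5 (0xB4): reg=0x37

Answer: 0x37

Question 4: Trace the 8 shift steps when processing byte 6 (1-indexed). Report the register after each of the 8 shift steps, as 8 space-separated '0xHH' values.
After byte 1 (0x8D): reg=0xAA
After byte 2 (0xDB): reg=0x50
After byte 3 (0xF9): reg=0x56
After byte 4 (0xF4): reg=0x67
After byte 5 (0xB4): reg=0x37
Register before byte 6: 0x37
After XOR with byte 0x81: 0xB6

Answer: 0x6B 0xD6 0xAB 0x51 0xA2 0x43 0x86 0x0B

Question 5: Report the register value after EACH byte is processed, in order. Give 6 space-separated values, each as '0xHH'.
0xAA 0x50 0x56 0x67 0x37 0x0B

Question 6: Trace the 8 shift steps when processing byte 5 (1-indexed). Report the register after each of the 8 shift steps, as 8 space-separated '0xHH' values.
After byte 1 (0x8D): reg=0xAA
After byte 2 (0xDB): reg=0x50
After byte 3 (0xF9): reg=0x56
After byte 4 (0xF4): reg=0x67
Register before byte 5: 0x67
After XOR with byte 0xB4: 0xD3

Answer: 0xA1 0x45 0x8A 0x13 0x26 0x4C 0x98 0x37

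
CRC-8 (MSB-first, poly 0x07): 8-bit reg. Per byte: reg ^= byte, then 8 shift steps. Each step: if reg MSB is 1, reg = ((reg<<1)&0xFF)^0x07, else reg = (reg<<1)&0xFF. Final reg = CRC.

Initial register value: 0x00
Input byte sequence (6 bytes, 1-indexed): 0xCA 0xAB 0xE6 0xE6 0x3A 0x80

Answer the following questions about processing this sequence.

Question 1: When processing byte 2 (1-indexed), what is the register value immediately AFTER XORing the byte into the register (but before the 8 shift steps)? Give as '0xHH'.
Answer: 0xD3

Derivation:
Register before byte 2: 0x78
Byte 2: 0xAB
0x78 XOR 0xAB = 0xD3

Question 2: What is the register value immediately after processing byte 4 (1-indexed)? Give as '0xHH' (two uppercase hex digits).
After byte 1 (0xCA): reg=0x78
After byte 2 (0xAB): reg=0x37
After byte 3 (0xE6): reg=0x39
After byte 4 (0xE6): reg=0x13

Answer: 0x13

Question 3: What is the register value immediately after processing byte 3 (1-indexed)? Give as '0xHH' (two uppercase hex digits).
After byte 1 (0xCA): reg=0x78
After byte 2 (0xAB): reg=0x37
After byte 3 (0xE6): reg=0x39

Answer: 0x39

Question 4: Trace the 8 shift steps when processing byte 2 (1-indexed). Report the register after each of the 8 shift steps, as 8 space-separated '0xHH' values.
Answer: 0xA1 0x45 0x8A 0x13 0x26 0x4C 0x98 0x37

Derivation:
After byte 1 (0xCA): reg=0x78
Register before byte 2: 0x78
After XOR with byte 0xAB: 0xD3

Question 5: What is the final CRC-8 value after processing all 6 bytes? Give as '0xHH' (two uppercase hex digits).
After byte 1 (0xCA): reg=0x78
After byte 2 (0xAB): reg=0x37
After byte 3 (0xE6): reg=0x39
After byte 4 (0xE6): reg=0x13
After byte 5 (0x3A): reg=0xDF
After byte 6 (0x80): reg=0x9A

Answer: 0x9A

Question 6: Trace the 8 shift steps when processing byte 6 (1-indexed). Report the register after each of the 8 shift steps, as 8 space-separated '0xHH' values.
Answer: 0xBE 0x7B 0xF6 0xEB 0xD1 0xA5 0x4D 0x9A

Derivation:
After byte 1 (0xCA): reg=0x78
After byte 2 (0xAB): reg=0x37
After byte 3 (0xE6): reg=0x39
After byte 4 (0xE6): reg=0x13
After byte 5 (0x3A): reg=0xDF
Register before byte 6: 0xDF
After XOR with byte 0x80: 0x5F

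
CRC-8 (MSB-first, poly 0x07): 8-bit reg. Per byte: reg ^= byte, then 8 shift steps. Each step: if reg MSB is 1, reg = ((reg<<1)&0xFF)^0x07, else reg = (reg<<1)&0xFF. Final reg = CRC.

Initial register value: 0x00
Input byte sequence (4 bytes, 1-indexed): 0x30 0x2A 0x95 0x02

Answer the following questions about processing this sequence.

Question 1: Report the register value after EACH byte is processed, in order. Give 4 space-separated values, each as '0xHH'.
0x90 0x2F 0x2F 0xC3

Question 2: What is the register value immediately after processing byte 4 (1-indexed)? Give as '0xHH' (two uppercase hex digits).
Answer: 0xC3

Derivation:
After byte 1 (0x30): reg=0x90
After byte 2 (0x2A): reg=0x2F
After byte 3 (0x95): reg=0x2F
After byte 4 (0x02): reg=0xC3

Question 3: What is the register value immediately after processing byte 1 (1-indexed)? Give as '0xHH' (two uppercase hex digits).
After byte 1 (0x30): reg=0x90

Answer: 0x90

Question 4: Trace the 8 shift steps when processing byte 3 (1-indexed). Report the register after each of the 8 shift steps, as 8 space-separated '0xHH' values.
Answer: 0x73 0xE6 0xCB 0x91 0x25 0x4A 0x94 0x2F

Derivation:
After byte 1 (0x30): reg=0x90
After byte 2 (0x2A): reg=0x2F
Register before byte 3: 0x2F
After XOR with byte 0x95: 0xBA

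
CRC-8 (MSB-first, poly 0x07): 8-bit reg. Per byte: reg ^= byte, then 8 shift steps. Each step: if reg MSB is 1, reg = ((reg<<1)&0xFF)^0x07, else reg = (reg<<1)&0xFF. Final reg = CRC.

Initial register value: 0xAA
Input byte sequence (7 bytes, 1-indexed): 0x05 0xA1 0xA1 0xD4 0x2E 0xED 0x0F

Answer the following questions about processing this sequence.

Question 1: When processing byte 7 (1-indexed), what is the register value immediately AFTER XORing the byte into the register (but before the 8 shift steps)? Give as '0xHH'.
Register before byte 7: 0x4E
Byte 7: 0x0F
0x4E XOR 0x0F = 0x41

Answer: 0x41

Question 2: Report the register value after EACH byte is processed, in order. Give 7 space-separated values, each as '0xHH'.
0x44 0xB5 0x6C 0x21 0x2D 0x4E 0xC0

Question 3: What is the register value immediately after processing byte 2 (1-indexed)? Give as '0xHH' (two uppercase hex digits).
Answer: 0xB5

Derivation:
After byte 1 (0x05): reg=0x44
After byte 2 (0xA1): reg=0xB5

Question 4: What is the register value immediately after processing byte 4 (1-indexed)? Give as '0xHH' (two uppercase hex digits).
Answer: 0x21

Derivation:
After byte 1 (0x05): reg=0x44
After byte 2 (0xA1): reg=0xB5
After byte 3 (0xA1): reg=0x6C
After byte 4 (0xD4): reg=0x21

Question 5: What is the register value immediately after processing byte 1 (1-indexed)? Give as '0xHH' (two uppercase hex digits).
After byte 1 (0x05): reg=0x44

Answer: 0x44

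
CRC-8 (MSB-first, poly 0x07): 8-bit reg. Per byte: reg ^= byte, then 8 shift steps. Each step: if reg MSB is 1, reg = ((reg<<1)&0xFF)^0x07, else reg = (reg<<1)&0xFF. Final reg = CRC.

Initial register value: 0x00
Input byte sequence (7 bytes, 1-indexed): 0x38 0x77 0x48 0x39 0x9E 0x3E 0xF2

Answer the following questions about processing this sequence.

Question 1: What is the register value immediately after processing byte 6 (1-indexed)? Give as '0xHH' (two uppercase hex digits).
After byte 1 (0x38): reg=0xA8
After byte 2 (0x77): reg=0x13
After byte 3 (0x48): reg=0x86
After byte 4 (0x39): reg=0x34
After byte 5 (0x9E): reg=0x5F
After byte 6 (0x3E): reg=0x20

Answer: 0x20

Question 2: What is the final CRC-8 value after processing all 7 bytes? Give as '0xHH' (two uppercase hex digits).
Answer: 0x30

Derivation:
After byte 1 (0x38): reg=0xA8
After byte 2 (0x77): reg=0x13
After byte 3 (0x48): reg=0x86
After byte 4 (0x39): reg=0x34
After byte 5 (0x9E): reg=0x5F
After byte 6 (0x3E): reg=0x20
After byte 7 (0xF2): reg=0x30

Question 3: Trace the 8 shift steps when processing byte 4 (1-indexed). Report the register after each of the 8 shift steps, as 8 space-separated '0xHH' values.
After byte 1 (0x38): reg=0xA8
After byte 2 (0x77): reg=0x13
After byte 3 (0x48): reg=0x86
Register before byte 4: 0x86
After XOR with byte 0x39: 0xBF

Answer: 0x79 0xF2 0xE3 0xC1 0x85 0x0D 0x1A 0x34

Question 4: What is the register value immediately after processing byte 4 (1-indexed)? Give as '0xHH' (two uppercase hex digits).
After byte 1 (0x38): reg=0xA8
After byte 2 (0x77): reg=0x13
After byte 3 (0x48): reg=0x86
After byte 4 (0x39): reg=0x34

Answer: 0x34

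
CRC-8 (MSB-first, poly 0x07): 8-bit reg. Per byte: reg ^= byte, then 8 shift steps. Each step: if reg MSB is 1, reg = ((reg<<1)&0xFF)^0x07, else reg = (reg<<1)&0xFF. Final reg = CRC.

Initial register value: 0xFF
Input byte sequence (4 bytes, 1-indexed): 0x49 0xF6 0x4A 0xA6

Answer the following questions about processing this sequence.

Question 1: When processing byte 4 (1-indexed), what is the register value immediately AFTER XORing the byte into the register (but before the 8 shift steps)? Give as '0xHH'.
Register before byte 4: 0x0C
Byte 4: 0xA6
0x0C XOR 0xA6 = 0xAA

Answer: 0xAA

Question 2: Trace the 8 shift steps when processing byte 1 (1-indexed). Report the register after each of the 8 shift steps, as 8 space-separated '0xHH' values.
Register before byte 1: 0xFF
After XOR with byte 0x49: 0xB6

Answer: 0x6B 0xD6 0xAB 0x51 0xA2 0x43 0x86 0x0B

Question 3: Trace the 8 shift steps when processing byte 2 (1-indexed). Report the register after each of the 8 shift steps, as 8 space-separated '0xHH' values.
Answer: 0xFD 0xFD 0xFD 0xFD 0xFD 0xFD 0xFD 0xFD

Derivation:
After byte 1 (0x49): reg=0x0B
Register before byte 2: 0x0B
After XOR with byte 0xF6: 0xFD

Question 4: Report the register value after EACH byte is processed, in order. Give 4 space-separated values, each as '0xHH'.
0x0B 0xFD 0x0C 0x5F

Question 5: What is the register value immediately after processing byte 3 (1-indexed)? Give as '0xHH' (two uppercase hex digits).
Answer: 0x0C

Derivation:
After byte 1 (0x49): reg=0x0B
After byte 2 (0xF6): reg=0xFD
After byte 3 (0x4A): reg=0x0C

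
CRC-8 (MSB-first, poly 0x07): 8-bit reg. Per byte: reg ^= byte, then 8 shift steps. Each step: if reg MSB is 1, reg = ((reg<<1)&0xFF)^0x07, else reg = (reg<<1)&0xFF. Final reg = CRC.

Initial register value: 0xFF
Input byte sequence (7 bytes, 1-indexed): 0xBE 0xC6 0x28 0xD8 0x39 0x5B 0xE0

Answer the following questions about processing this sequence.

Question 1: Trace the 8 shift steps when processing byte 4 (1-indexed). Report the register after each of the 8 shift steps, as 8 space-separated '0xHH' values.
Answer: 0xFC 0xFF 0xF9 0xF5 0xED 0xDD 0xBD 0x7D

Derivation:
After byte 1 (0xBE): reg=0xC0
After byte 2 (0xC6): reg=0x12
After byte 3 (0x28): reg=0xA6
Register before byte 4: 0xA6
After XOR with byte 0xD8: 0x7E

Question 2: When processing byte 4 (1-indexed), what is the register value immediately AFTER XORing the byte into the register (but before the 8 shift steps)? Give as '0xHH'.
Register before byte 4: 0xA6
Byte 4: 0xD8
0xA6 XOR 0xD8 = 0x7E

Answer: 0x7E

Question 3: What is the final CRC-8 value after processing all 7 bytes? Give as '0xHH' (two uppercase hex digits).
Answer: 0x18

Derivation:
After byte 1 (0xBE): reg=0xC0
After byte 2 (0xC6): reg=0x12
After byte 3 (0x28): reg=0xA6
After byte 4 (0xD8): reg=0x7D
After byte 5 (0x39): reg=0xDB
After byte 6 (0x5B): reg=0x89
After byte 7 (0xE0): reg=0x18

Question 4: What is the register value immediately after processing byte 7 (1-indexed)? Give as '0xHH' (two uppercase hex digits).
After byte 1 (0xBE): reg=0xC0
After byte 2 (0xC6): reg=0x12
After byte 3 (0x28): reg=0xA6
After byte 4 (0xD8): reg=0x7D
After byte 5 (0x39): reg=0xDB
After byte 6 (0x5B): reg=0x89
After byte 7 (0xE0): reg=0x18

Answer: 0x18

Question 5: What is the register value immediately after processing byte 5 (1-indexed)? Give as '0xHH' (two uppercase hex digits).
After byte 1 (0xBE): reg=0xC0
After byte 2 (0xC6): reg=0x12
After byte 3 (0x28): reg=0xA6
After byte 4 (0xD8): reg=0x7D
After byte 5 (0x39): reg=0xDB

Answer: 0xDB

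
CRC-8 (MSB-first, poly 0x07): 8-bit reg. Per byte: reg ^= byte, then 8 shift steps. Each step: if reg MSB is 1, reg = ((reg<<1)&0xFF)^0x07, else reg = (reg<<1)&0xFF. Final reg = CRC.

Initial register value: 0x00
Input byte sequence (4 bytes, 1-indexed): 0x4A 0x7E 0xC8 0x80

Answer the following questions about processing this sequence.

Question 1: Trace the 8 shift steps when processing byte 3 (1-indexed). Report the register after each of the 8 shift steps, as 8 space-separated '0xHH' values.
After byte 1 (0x4A): reg=0xF1
After byte 2 (0x7E): reg=0xA4
Register before byte 3: 0xA4
After XOR with byte 0xC8: 0x6C

Answer: 0xD8 0xB7 0x69 0xD2 0xA3 0x41 0x82 0x03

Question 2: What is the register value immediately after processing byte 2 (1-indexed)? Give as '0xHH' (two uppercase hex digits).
After byte 1 (0x4A): reg=0xF1
After byte 2 (0x7E): reg=0xA4

Answer: 0xA4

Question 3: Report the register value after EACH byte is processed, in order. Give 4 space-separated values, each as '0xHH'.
0xF1 0xA4 0x03 0x80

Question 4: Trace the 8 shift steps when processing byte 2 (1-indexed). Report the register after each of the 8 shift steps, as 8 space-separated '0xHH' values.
After byte 1 (0x4A): reg=0xF1
Register before byte 2: 0xF1
After XOR with byte 0x7E: 0x8F

Answer: 0x19 0x32 0x64 0xC8 0x97 0x29 0x52 0xA4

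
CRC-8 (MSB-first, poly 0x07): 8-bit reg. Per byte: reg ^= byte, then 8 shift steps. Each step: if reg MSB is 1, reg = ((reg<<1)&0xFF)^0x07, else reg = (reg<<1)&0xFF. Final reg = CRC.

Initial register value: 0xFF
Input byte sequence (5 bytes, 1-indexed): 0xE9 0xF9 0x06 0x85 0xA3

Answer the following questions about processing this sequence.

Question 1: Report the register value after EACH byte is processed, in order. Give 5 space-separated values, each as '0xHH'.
0x62 0xC8 0x64 0xA9 0x36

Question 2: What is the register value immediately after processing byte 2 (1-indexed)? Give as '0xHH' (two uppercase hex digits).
After byte 1 (0xE9): reg=0x62
After byte 2 (0xF9): reg=0xC8

Answer: 0xC8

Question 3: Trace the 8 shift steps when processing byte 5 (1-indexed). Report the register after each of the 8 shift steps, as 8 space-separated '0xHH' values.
After byte 1 (0xE9): reg=0x62
After byte 2 (0xF9): reg=0xC8
After byte 3 (0x06): reg=0x64
After byte 4 (0x85): reg=0xA9
Register before byte 5: 0xA9
After XOR with byte 0xA3: 0x0A

Answer: 0x14 0x28 0x50 0xA0 0x47 0x8E 0x1B 0x36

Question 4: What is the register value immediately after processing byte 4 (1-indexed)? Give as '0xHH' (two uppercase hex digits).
Answer: 0xA9

Derivation:
After byte 1 (0xE9): reg=0x62
After byte 2 (0xF9): reg=0xC8
After byte 3 (0x06): reg=0x64
After byte 4 (0x85): reg=0xA9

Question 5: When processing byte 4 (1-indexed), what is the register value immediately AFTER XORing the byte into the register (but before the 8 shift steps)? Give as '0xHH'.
Register before byte 4: 0x64
Byte 4: 0x85
0x64 XOR 0x85 = 0xE1

Answer: 0xE1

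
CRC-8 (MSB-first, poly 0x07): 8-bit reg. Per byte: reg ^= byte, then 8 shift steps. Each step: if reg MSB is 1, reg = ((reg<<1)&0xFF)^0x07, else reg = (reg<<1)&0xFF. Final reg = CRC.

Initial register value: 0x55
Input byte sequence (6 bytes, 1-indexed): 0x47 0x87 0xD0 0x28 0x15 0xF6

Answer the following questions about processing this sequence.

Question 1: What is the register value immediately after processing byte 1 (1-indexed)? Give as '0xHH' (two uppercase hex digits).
After byte 1 (0x47): reg=0x7E

Answer: 0x7E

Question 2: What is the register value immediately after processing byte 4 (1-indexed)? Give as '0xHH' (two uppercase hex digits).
After byte 1 (0x47): reg=0x7E
After byte 2 (0x87): reg=0xE1
After byte 3 (0xD0): reg=0x97
After byte 4 (0x28): reg=0x34

Answer: 0x34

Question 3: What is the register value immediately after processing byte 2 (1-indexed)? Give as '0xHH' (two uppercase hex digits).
Answer: 0xE1

Derivation:
After byte 1 (0x47): reg=0x7E
After byte 2 (0x87): reg=0xE1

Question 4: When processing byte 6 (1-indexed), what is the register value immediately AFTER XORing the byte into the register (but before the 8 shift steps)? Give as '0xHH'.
Register before byte 6: 0xE7
Byte 6: 0xF6
0xE7 XOR 0xF6 = 0x11

Answer: 0x11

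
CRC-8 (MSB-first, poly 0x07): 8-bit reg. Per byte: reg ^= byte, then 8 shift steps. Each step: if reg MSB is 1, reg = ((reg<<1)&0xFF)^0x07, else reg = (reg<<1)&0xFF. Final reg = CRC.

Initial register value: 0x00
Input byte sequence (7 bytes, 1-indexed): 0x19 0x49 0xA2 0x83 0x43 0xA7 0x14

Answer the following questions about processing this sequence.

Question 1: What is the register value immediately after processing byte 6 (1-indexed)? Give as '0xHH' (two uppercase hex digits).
Answer: 0x36

Derivation:
After byte 1 (0x19): reg=0x4F
After byte 2 (0x49): reg=0x12
After byte 3 (0xA2): reg=0x19
After byte 4 (0x83): reg=0xCF
After byte 5 (0x43): reg=0xAD
After byte 6 (0xA7): reg=0x36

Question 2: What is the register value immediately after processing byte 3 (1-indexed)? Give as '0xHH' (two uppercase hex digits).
After byte 1 (0x19): reg=0x4F
After byte 2 (0x49): reg=0x12
After byte 3 (0xA2): reg=0x19

Answer: 0x19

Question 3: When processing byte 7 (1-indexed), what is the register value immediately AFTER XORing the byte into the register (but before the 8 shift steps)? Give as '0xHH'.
Register before byte 7: 0x36
Byte 7: 0x14
0x36 XOR 0x14 = 0x22

Answer: 0x22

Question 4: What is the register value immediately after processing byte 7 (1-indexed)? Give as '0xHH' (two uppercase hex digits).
Answer: 0xEE

Derivation:
After byte 1 (0x19): reg=0x4F
After byte 2 (0x49): reg=0x12
After byte 3 (0xA2): reg=0x19
After byte 4 (0x83): reg=0xCF
After byte 5 (0x43): reg=0xAD
After byte 6 (0xA7): reg=0x36
After byte 7 (0x14): reg=0xEE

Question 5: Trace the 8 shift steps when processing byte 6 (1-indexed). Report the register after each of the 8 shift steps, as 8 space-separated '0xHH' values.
After byte 1 (0x19): reg=0x4F
After byte 2 (0x49): reg=0x12
After byte 3 (0xA2): reg=0x19
After byte 4 (0x83): reg=0xCF
After byte 5 (0x43): reg=0xAD
Register before byte 6: 0xAD
After XOR with byte 0xA7: 0x0A

Answer: 0x14 0x28 0x50 0xA0 0x47 0x8E 0x1B 0x36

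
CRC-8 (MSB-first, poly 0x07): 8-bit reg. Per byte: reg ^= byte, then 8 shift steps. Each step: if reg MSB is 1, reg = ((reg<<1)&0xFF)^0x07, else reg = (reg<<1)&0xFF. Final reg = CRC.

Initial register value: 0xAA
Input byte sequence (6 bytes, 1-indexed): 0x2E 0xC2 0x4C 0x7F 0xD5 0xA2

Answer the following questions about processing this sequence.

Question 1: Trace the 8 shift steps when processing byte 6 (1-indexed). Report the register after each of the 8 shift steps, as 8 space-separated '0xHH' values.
Answer: 0x08 0x10 0x20 0x40 0x80 0x07 0x0E 0x1C

Derivation:
After byte 1 (0x2E): reg=0x95
After byte 2 (0xC2): reg=0xA2
After byte 3 (0x4C): reg=0x84
After byte 4 (0x7F): reg=0xEF
After byte 5 (0xD5): reg=0xA6
Register before byte 6: 0xA6
After XOR with byte 0xA2: 0x04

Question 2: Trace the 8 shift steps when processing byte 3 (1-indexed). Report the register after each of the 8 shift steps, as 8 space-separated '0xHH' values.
After byte 1 (0x2E): reg=0x95
After byte 2 (0xC2): reg=0xA2
Register before byte 3: 0xA2
After XOR with byte 0x4C: 0xEE

Answer: 0xDB 0xB1 0x65 0xCA 0x93 0x21 0x42 0x84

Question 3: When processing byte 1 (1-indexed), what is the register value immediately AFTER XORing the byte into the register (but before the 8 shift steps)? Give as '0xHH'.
Register before byte 1: 0xAA
Byte 1: 0x2E
0xAA XOR 0x2E = 0x84

Answer: 0x84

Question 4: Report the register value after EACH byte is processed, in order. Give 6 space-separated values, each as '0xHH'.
0x95 0xA2 0x84 0xEF 0xA6 0x1C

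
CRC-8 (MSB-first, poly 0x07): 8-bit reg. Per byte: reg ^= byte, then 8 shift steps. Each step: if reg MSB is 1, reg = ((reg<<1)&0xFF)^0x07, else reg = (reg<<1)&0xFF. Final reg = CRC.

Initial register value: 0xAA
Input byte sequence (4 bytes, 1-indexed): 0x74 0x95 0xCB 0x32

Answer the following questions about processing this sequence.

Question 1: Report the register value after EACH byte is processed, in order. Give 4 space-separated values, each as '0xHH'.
0x14 0x8E 0xDC 0x84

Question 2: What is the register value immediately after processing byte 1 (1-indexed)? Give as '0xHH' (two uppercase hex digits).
After byte 1 (0x74): reg=0x14

Answer: 0x14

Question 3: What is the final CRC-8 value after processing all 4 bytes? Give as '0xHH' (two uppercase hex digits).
Answer: 0x84

Derivation:
After byte 1 (0x74): reg=0x14
After byte 2 (0x95): reg=0x8E
After byte 3 (0xCB): reg=0xDC
After byte 4 (0x32): reg=0x84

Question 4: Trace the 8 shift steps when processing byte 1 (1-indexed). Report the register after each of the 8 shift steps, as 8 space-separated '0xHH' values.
Register before byte 1: 0xAA
After XOR with byte 0x74: 0xDE

Answer: 0xBB 0x71 0xE2 0xC3 0x81 0x05 0x0A 0x14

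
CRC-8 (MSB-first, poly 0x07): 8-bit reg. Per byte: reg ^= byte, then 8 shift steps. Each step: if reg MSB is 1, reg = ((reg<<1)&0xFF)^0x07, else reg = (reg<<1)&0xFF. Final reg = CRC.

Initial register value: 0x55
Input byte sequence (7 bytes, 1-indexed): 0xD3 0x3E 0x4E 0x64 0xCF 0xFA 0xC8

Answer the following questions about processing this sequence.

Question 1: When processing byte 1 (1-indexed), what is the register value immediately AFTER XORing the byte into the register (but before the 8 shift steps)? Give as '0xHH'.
Register before byte 1: 0x55
Byte 1: 0xD3
0x55 XOR 0xD3 = 0x86

Answer: 0x86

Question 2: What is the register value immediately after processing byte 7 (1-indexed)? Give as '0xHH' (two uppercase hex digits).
Answer: 0xE7

Derivation:
After byte 1 (0xD3): reg=0x9B
After byte 2 (0x3E): reg=0x72
After byte 3 (0x4E): reg=0xB4
After byte 4 (0x64): reg=0x3E
After byte 5 (0xCF): reg=0xD9
After byte 6 (0xFA): reg=0xE9
After byte 7 (0xC8): reg=0xE7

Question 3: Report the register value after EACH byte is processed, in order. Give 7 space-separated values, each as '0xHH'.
0x9B 0x72 0xB4 0x3E 0xD9 0xE9 0xE7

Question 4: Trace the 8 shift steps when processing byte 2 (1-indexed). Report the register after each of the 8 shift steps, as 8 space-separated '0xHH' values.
Answer: 0x4D 0x9A 0x33 0x66 0xCC 0x9F 0x39 0x72

Derivation:
After byte 1 (0xD3): reg=0x9B
Register before byte 2: 0x9B
After XOR with byte 0x3E: 0xA5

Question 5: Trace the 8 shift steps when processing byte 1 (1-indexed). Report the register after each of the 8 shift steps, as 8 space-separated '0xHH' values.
Register before byte 1: 0x55
After XOR with byte 0xD3: 0x86

Answer: 0x0B 0x16 0x2C 0x58 0xB0 0x67 0xCE 0x9B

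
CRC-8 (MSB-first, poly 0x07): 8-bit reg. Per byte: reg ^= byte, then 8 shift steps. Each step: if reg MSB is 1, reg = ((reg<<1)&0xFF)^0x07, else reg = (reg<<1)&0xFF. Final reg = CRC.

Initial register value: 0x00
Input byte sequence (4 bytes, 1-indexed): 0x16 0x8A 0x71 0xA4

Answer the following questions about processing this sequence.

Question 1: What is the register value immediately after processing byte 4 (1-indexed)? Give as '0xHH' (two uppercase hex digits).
After byte 1 (0x16): reg=0x62
After byte 2 (0x8A): reg=0x96
After byte 3 (0x71): reg=0xBB
After byte 4 (0xA4): reg=0x5D

Answer: 0x5D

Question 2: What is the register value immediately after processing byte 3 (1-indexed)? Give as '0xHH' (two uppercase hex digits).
After byte 1 (0x16): reg=0x62
After byte 2 (0x8A): reg=0x96
After byte 3 (0x71): reg=0xBB

Answer: 0xBB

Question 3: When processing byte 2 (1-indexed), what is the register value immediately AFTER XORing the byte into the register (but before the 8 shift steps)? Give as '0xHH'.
Answer: 0xE8

Derivation:
Register before byte 2: 0x62
Byte 2: 0x8A
0x62 XOR 0x8A = 0xE8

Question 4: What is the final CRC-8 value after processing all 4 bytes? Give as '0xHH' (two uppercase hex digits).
Answer: 0x5D

Derivation:
After byte 1 (0x16): reg=0x62
After byte 2 (0x8A): reg=0x96
After byte 3 (0x71): reg=0xBB
After byte 4 (0xA4): reg=0x5D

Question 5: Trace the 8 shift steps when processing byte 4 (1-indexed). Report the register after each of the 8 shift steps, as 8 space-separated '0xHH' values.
After byte 1 (0x16): reg=0x62
After byte 2 (0x8A): reg=0x96
After byte 3 (0x71): reg=0xBB
Register before byte 4: 0xBB
After XOR with byte 0xA4: 0x1F

Answer: 0x3E 0x7C 0xF8 0xF7 0xE9 0xD5 0xAD 0x5D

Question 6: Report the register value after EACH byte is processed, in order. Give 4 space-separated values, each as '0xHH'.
0x62 0x96 0xBB 0x5D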